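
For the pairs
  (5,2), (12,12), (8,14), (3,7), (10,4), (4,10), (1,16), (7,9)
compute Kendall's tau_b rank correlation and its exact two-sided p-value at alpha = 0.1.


Step 1: Enumerate the 28 unordered pairs (i,j) with i<j and classify each by sign(x_j-x_i) * sign(y_j-y_i).
  (1,2):dx=+7,dy=+10->C; (1,3):dx=+3,dy=+12->C; (1,4):dx=-2,dy=+5->D; (1,5):dx=+5,dy=+2->C
  (1,6):dx=-1,dy=+8->D; (1,7):dx=-4,dy=+14->D; (1,8):dx=+2,dy=+7->C; (2,3):dx=-4,dy=+2->D
  (2,4):dx=-9,dy=-5->C; (2,5):dx=-2,dy=-8->C; (2,6):dx=-8,dy=-2->C; (2,7):dx=-11,dy=+4->D
  (2,8):dx=-5,dy=-3->C; (3,4):dx=-5,dy=-7->C; (3,5):dx=+2,dy=-10->D; (3,6):dx=-4,dy=-4->C
  (3,7):dx=-7,dy=+2->D; (3,8):dx=-1,dy=-5->C; (4,5):dx=+7,dy=-3->D; (4,6):dx=+1,dy=+3->C
  (4,7):dx=-2,dy=+9->D; (4,8):dx=+4,dy=+2->C; (5,6):dx=-6,dy=+6->D; (5,7):dx=-9,dy=+12->D
  (5,8):dx=-3,dy=+5->D; (6,7):dx=-3,dy=+6->D; (6,8):dx=+3,dy=-1->D; (7,8):dx=+6,dy=-7->D
Step 2: C = 13, D = 15, total pairs = 28.
Step 3: tau = (C - D)/(n(n-1)/2) = (13 - 15)/28 = -0.071429.
Step 4: Exact two-sided p-value (enumerate n! = 40320 permutations of y under H0): p = 0.904861.
Step 5: alpha = 0.1. fail to reject H0.

tau_b = -0.0714 (C=13, D=15), p = 0.904861, fail to reject H0.


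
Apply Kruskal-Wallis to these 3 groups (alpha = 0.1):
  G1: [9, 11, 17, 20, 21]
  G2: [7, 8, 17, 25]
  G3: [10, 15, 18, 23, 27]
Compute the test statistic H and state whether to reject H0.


Step 1: Combine all N = 14 observations and assign midranks.
sorted (value, group, rank): (7,G2,1), (8,G2,2), (9,G1,3), (10,G3,4), (11,G1,5), (15,G3,6), (17,G1,7.5), (17,G2,7.5), (18,G3,9), (20,G1,10), (21,G1,11), (23,G3,12), (25,G2,13), (27,G3,14)
Step 2: Sum ranks within each group.
R_1 = 36.5 (n_1 = 5)
R_2 = 23.5 (n_2 = 4)
R_3 = 45 (n_3 = 5)
Step 3: H = 12/(N(N+1)) * sum(R_i^2/n_i) - 3(N+1)
     = 12/(14*15) * (36.5^2/5 + 23.5^2/4 + 45^2/5) - 3*15
     = 0.057143 * 809.513 - 45
     = 1.257857.
Step 4: Ties present; correction factor C = 1 - 6/(14^3 - 14) = 0.997802. Corrected H = 1.257857 / 0.997802 = 1.260628.
Step 5: Under H0, H ~ chi^2(2); p-value = 0.532425.
Step 6: alpha = 0.1. fail to reject H0.

H = 1.2606, df = 2, p = 0.532425, fail to reject H0.


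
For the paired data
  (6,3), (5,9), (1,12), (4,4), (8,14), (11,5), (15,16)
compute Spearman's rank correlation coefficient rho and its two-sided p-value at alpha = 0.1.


Step 1: Rank x and y separately (midranks; no ties here).
rank(x): 6->4, 5->3, 1->1, 4->2, 8->5, 11->6, 15->7
rank(y): 3->1, 9->4, 12->5, 4->2, 14->6, 5->3, 16->7
Step 2: d_i = R_x(i) - R_y(i); compute d_i^2.
  (4-1)^2=9, (3-4)^2=1, (1-5)^2=16, (2-2)^2=0, (5-6)^2=1, (6-3)^2=9, (7-7)^2=0
sum(d^2) = 36.
Step 3: rho = 1 - 6*36 / (7*(7^2 - 1)) = 1 - 216/336 = 0.357143.
Step 4: Under H0, t = rho * sqrt((n-2)/(1-rho^2)) = 0.8550 ~ t(5).
Step 5: Two-sided p-value from the t-distribution with 5 df = 0.431611.
Step 6: alpha = 0.1. fail to reject H0.

rho = 0.3571, p = 0.431611, fail to reject H0 at alpha = 0.1.


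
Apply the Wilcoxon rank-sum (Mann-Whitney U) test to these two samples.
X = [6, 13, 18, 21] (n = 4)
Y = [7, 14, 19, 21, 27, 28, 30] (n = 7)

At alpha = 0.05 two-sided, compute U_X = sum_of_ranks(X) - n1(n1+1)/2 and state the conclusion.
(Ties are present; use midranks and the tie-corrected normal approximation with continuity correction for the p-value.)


Step 1: Combine and sort all 11 observations; assign midranks.
sorted (value, group): (6,X), (7,Y), (13,X), (14,Y), (18,X), (19,Y), (21,X), (21,Y), (27,Y), (28,Y), (30,Y)
ranks: 6->1, 7->2, 13->3, 14->4, 18->5, 19->6, 21->7.5, 21->7.5, 27->9, 28->10, 30->11
Step 2: Rank sum for X: R1 = 1 + 3 + 5 + 7.5 = 16.5.
Step 3: U_X = R1 - n1(n1+1)/2 = 16.5 - 4*5/2 = 16.5 - 10 = 6.5.
       U_Y = n1*n2 - U_X = 28 - 6.5 = 21.5.
Step 4: Ties are present, so use the tie-corrected normal approximation (with continuity correction) for the p-value.
Step 5: p-value = 0.184875; compare to alpha = 0.05. fail to reject H0.

U_X = 6.5, p = 0.184875, fail to reject H0 at alpha = 0.05.


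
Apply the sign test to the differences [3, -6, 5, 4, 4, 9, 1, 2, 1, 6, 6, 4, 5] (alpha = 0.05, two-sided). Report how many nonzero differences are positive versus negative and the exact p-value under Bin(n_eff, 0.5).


Step 1: Discard zero differences. Original n = 13; n_eff = number of nonzero differences = 13.
Nonzero differences (with sign): +3, -6, +5, +4, +4, +9, +1, +2, +1, +6, +6, +4, +5
Step 2: Count signs: positive = 12, negative = 1.
Step 3: Under H0: P(positive) = 0.5, so the number of positives S ~ Bin(13, 0.5).
Step 4: Two-sided exact p-value = sum of Bin(13,0.5) probabilities at or below the observed probability = 0.003418.
Step 5: alpha = 0.05. reject H0.

n_eff = 13, pos = 12, neg = 1, p = 0.003418, reject H0.


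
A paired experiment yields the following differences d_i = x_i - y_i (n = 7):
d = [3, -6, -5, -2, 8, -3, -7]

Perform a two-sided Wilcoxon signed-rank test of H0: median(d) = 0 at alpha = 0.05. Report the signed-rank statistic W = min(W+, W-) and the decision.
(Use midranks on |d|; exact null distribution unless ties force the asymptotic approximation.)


Step 1: Drop any zero differences (none here) and take |d_i|.
|d| = [3, 6, 5, 2, 8, 3, 7]
Step 2: Midrank |d_i| (ties get averaged ranks).
ranks: |3|->2.5, |6|->5, |5|->4, |2|->1, |8|->7, |3|->2.5, |7|->6
Step 3: Attach original signs; sum ranks with positive sign and with negative sign.
W+ = 2.5 + 7 = 9.5
W- = 5 + 4 + 1 + 2.5 + 6 = 18.5
(Check: W+ + W- = 28 should equal n(n+1)/2 = 28.)
Step 4: Test statistic W = min(W+, W-) = 9.5.
Step 5: Ties in |d|, so use the tie-corrected normal approximation.
        E[W] = n(n+1)/4 = 7*8/4 = 14.
        Tie groups: |d|=3 (t=2); sum(t^3 - t) = 6.
        Var[W] = n(n+1)(2n+1)/24 - sum(t^3-t)/48 = 840/24 - 6/48 = 34.875.
        z = (W - E[W]) / sqrt(Var[W]) = (9.5 - 14) / 5.9055 = -0.7620.
        Two-sided p = 2*Phi(z) = 0.446060.
Step 6: alpha = 0.05. fail to reject H0.

W+ = 9.5, W- = 18.5, W = min = 9.5, p = 0.446060, fail to reject H0.


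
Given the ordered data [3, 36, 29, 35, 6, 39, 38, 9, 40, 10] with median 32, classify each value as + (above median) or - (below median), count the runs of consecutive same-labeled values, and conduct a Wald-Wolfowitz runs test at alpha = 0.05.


Step 1: Compute median = 32; label A = above, B = below.
Labels in order: BABABAABAB  (n_A = 5, n_B = 5)
Step 2: Count runs R = 9.
Step 3: Under H0 (random ordering), E[R] = 2*n_A*n_B/(n_A+n_B) + 1 = 2*5*5/10 + 1 = 6.0000.
        Var[R] = 2*n_A*n_B*(2*n_A*n_B - n_A - n_B) / ((n_A+n_B)^2 * (n_A+n_B-1)) = 2000/900 = 2.2222.
        SD[R] = 1.4907.
Step 4: Continuity-corrected z = (R - 0.5 - E[R]) / SD[R] = (9 - 0.5 - 6.0000) / 1.4907 = 1.6771.
Step 5: Two-sided p-value via normal approximation = 2*(1 - Phi(|z|)) = 0.093533.
Step 6: alpha = 0.05. fail to reject H0.

R = 9, z = 1.6771, p = 0.093533, fail to reject H0.


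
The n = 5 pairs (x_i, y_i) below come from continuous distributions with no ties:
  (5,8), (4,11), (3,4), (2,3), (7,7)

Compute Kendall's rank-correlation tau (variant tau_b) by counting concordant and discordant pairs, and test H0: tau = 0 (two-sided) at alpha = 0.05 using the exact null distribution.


Step 1: Enumerate the 10 unordered pairs (i,j) with i<j and classify each by sign(x_j-x_i) * sign(y_j-y_i).
  (1,2):dx=-1,dy=+3->D; (1,3):dx=-2,dy=-4->C; (1,4):dx=-3,dy=-5->C; (1,5):dx=+2,dy=-1->D
  (2,3):dx=-1,dy=-7->C; (2,4):dx=-2,dy=-8->C; (2,5):dx=+3,dy=-4->D; (3,4):dx=-1,dy=-1->C
  (3,5):dx=+4,dy=+3->C; (4,5):dx=+5,dy=+4->C
Step 2: C = 7, D = 3, total pairs = 10.
Step 3: tau = (C - D)/(n(n-1)/2) = (7 - 3)/10 = 0.400000.
Step 4: Exact two-sided p-value (enumerate n! = 120 permutations of y under H0): p = 0.483333.
Step 5: alpha = 0.05. fail to reject H0.

tau_b = 0.4000 (C=7, D=3), p = 0.483333, fail to reject H0.


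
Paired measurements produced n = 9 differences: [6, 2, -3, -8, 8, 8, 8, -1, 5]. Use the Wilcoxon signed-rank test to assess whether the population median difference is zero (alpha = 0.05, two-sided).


Step 1: Drop any zero differences (none here) and take |d_i|.
|d| = [6, 2, 3, 8, 8, 8, 8, 1, 5]
Step 2: Midrank |d_i| (ties get averaged ranks).
ranks: |6|->5, |2|->2, |3|->3, |8|->7.5, |8|->7.5, |8|->7.5, |8|->7.5, |1|->1, |5|->4
Step 3: Attach original signs; sum ranks with positive sign and with negative sign.
W+ = 5 + 2 + 7.5 + 7.5 + 7.5 + 4 = 33.5
W- = 3 + 7.5 + 1 = 11.5
(Check: W+ + W- = 45 should equal n(n+1)/2 = 45.)
Step 4: Test statistic W = min(W+, W-) = 11.5.
Step 5: Ties in |d|, so use the tie-corrected normal approximation.
        E[W] = n(n+1)/4 = 9*10/4 = 22.5.
        Tie groups: |d|=8 (t=4); sum(t^3 - t) = 60.
        Var[W] = n(n+1)(2n+1)/24 - sum(t^3-t)/48 = 1710/24 - 60/48 = 70.
        z = (W - E[W]) / sqrt(Var[W]) = (11.5 - 22.5) / 8.3666 = -1.3148.
        Two-sided p = 2*Phi(z) = 0.188593.
Step 6: alpha = 0.05. fail to reject H0.

W+ = 33.5, W- = 11.5, W = min = 11.5, p = 0.188593, fail to reject H0.


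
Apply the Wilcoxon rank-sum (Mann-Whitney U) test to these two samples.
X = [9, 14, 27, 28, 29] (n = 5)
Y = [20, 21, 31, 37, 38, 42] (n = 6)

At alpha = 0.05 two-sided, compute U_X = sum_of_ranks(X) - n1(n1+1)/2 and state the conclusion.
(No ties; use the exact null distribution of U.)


Step 1: Combine and sort all 11 observations; assign midranks.
sorted (value, group): (9,X), (14,X), (20,Y), (21,Y), (27,X), (28,X), (29,X), (31,Y), (37,Y), (38,Y), (42,Y)
ranks: 9->1, 14->2, 20->3, 21->4, 27->5, 28->6, 29->7, 31->8, 37->9, 38->10, 42->11
Step 2: Rank sum for X: R1 = 1 + 2 + 5 + 6 + 7 = 21.
Step 3: U_X = R1 - n1(n1+1)/2 = 21 - 5*6/2 = 21 - 15 = 6.
       U_Y = n1*n2 - U_X = 30 - 6 = 24.
Step 4: No ties, so the exact null distribution of U (based on enumerating the C(11,5) = 462 equally likely rank assignments) gives the two-sided p-value.
Step 5: p-value = 0.125541; compare to alpha = 0.05. fail to reject H0.

U_X = 6, p = 0.125541, fail to reject H0 at alpha = 0.05.


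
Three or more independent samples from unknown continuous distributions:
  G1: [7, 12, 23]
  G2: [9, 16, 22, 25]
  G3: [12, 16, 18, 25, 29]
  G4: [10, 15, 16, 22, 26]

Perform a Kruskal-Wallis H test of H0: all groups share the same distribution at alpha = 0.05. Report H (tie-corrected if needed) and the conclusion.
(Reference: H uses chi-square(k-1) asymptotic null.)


Step 1: Combine all N = 17 observations and assign midranks.
sorted (value, group, rank): (7,G1,1), (9,G2,2), (10,G4,3), (12,G1,4.5), (12,G3,4.5), (15,G4,6), (16,G2,8), (16,G3,8), (16,G4,8), (18,G3,10), (22,G2,11.5), (22,G4,11.5), (23,G1,13), (25,G2,14.5), (25,G3,14.5), (26,G4,16), (29,G3,17)
Step 2: Sum ranks within each group.
R_1 = 18.5 (n_1 = 3)
R_2 = 36 (n_2 = 4)
R_3 = 54 (n_3 = 5)
R_4 = 44.5 (n_4 = 5)
Step 3: H = 12/(N(N+1)) * sum(R_i^2/n_i) - 3(N+1)
     = 12/(17*18) * (18.5^2/3 + 36^2/4 + 54^2/5 + 44.5^2/5) - 3*18
     = 0.039216 * 1417.33 - 54
     = 1.581699.
Step 4: Ties present; correction factor C = 1 - 42/(17^3 - 17) = 0.991422. Corrected H = 1.581699 / 0.991422 = 1.595385.
Step 5: Under H0, H ~ chi^2(3); p-value = 0.660437.
Step 6: alpha = 0.05. fail to reject H0.

H = 1.5954, df = 3, p = 0.660437, fail to reject H0.


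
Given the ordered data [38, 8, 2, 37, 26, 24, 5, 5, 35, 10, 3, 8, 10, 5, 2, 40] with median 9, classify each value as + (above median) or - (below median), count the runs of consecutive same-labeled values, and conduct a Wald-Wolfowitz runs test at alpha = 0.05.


Step 1: Compute median = 9; label A = above, B = below.
Labels in order: ABBAAABBAABBABBA  (n_A = 8, n_B = 8)
Step 2: Count runs R = 9.
Step 3: Under H0 (random ordering), E[R] = 2*n_A*n_B/(n_A+n_B) + 1 = 2*8*8/16 + 1 = 9.0000.
        Var[R] = 2*n_A*n_B*(2*n_A*n_B - n_A - n_B) / ((n_A+n_B)^2 * (n_A+n_B-1)) = 14336/3840 = 3.7333.
        SD[R] = 1.9322.
Step 4: R = E[R], so z = 0 with no continuity correction.
Step 5: Two-sided p-value via normal approximation = 2*(1 - Phi(|z|)) = 1.000000.
Step 6: alpha = 0.05. fail to reject H0.

R = 9, z = 0.0000, p = 1.000000, fail to reject H0.


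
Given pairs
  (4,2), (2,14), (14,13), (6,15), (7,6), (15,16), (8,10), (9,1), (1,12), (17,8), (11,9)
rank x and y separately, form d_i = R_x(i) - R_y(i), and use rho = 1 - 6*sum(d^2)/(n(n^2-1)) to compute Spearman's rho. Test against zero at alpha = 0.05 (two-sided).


Step 1: Rank x and y separately (midranks; no ties here).
rank(x): 4->3, 2->2, 14->9, 6->4, 7->5, 15->10, 8->6, 9->7, 1->1, 17->11, 11->8
rank(y): 2->2, 14->9, 13->8, 15->10, 6->3, 16->11, 10->6, 1->1, 12->7, 8->4, 9->5
Step 2: d_i = R_x(i) - R_y(i); compute d_i^2.
  (3-2)^2=1, (2-9)^2=49, (9-8)^2=1, (4-10)^2=36, (5-3)^2=4, (10-11)^2=1, (6-6)^2=0, (7-1)^2=36, (1-7)^2=36, (11-4)^2=49, (8-5)^2=9
sum(d^2) = 222.
Step 3: rho = 1 - 6*222 / (11*(11^2 - 1)) = 1 - 1332/1320 = -0.009091.
Step 4: Under H0, t = rho * sqrt((n-2)/(1-rho^2)) = -0.0273 ~ t(9).
Step 5: Two-sided p-value from the t-distribution with 9 df = 0.978837.
Step 6: alpha = 0.05. fail to reject H0.

rho = -0.0091, p = 0.978837, fail to reject H0 at alpha = 0.05.


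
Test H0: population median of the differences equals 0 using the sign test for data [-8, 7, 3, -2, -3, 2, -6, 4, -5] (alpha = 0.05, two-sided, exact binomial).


Step 1: Discard zero differences. Original n = 9; n_eff = number of nonzero differences = 9.
Nonzero differences (with sign): -8, +7, +3, -2, -3, +2, -6, +4, -5
Step 2: Count signs: positive = 4, negative = 5.
Step 3: Under H0: P(positive) = 0.5, so the number of positives S ~ Bin(9, 0.5).
Step 4: Two-sided exact p-value = sum of Bin(9,0.5) probabilities at or below the observed probability = 1.000000.
Step 5: alpha = 0.05. fail to reject H0.

n_eff = 9, pos = 4, neg = 5, p = 1.000000, fail to reject H0.


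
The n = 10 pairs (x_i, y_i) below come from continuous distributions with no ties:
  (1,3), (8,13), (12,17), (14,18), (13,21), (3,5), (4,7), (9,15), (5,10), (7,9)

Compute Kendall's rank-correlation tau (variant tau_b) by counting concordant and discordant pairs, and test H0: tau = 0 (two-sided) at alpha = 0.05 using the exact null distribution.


Step 1: Enumerate the 45 unordered pairs (i,j) with i<j and classify each by sign(x_j-x_i) * sign(y_j-y_i).
  (1,2):dx=+7,dy=+10->C; (1,3):dx=+11,dy=+14->C; (1,4):dx=+13,dy=+15->C; (1,5):dx=+12,dy=+18->C
  (1,6):dx=+2,dy=+2->C; (1,7):dx=+3,dy=+4->C; (1,8):dx=+8,dy=+12->C; (1,9):dx=+4,dy=+7->C
  (1,10):dx=+6,dy=+6->C; (2,3):dx=+4,dy=+4->C; (2,4):dx=+6,dy=+5->C; (2,5):dx=+5,dy=+8->C
  (2,6):dx=-5,dy=-8->C; (2,7):dx=-4,dy=-6->C; (2,8):dx=+1,dy=+2->C; (2,9):dx=-3,dy=-3->C
  (2,10):dx=-1,dy=-4->C; (3,4):dx=+2,dy=+1->C; (3,5):dx=+1,dy=+4->C; (3,6):dx=-9,dy=-12->C
  (3,7):dx=-8,dy=-10->C; (3,8):dx=-3,dy=-2->C; (3,9):dx=-7,dy=-7->C; (3,10):dx=-5,dy=-8->C
  (4,5):dx=-1,dy=+3->D; (4,6):dx=-11,dy=-13->C; (4,7):dx=-10,dy=-11->C; (4,8):dx=-5,dy=-3->C
  (4,9):dx=-9,dy=-8->C; (4,10):dx=-7,dy=-9->C; (5,6):dx=-10,dy=-16->C; (5,7):dx=-9,dy=-14->C
  (5,8):dx=-4,dy=-6->C; (5,9):dx=-8,dy=-11->C; (5,10):dx=-6,dy=-12->C; (6,7):dx=+1,dy=+2->C
  (6,8):dx=+6,dy=+10->C; (6,9):dx=+2,dy=+5->C; (6,10):dx=+4,dy=+4->C; (7,8):dx=+5,dy=+8->C
  (7,9):dx=+1,dy=+3->C; (7,10):dx=+3,dy=+2->C; (8,9):dx=-4,dy=-5->C; (8,10):dx=-2,dy=-6->C
  (9,10):dx=+2,dy=-1->D
Step 2: C = 43, D = 2, total pairs = 45.
Step 3: tau = (C - D)/(n(n-1)/2) = (43 - 2)/45 = 0.911111.
Step 4: Exact two-sided p-value (enumerate n! = 3628800 permutations of y under H0): p = 0.000030.
Step 5: alpha = 0.05. reject H0.

tau_b = 0.9111 (C=43, D=2), p = 0.000030, reject H0.


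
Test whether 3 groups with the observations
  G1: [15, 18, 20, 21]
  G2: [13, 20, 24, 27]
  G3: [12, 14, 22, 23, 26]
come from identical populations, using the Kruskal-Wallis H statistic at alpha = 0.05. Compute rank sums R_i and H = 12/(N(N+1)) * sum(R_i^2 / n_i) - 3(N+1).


Step 1: Combine all N = 13 observations and assign midranks.
sorted (value, group, rank): (12,G3,1), (13,G2,2), (14,G3,3), (15,G1,4), (18,G1,5), (20,G1,6.5), (20,G2,6.5), (21,G1,8), (22,G3,9), (23,G3,10), (24,G2,11), (26,G3,12), (27,G2,13)
Step 2: Sum ranks within each group.
R_1 = 23.5 (n_1 = 4)
R_2 = 32.5 (n_2 = 4)
R_3 = 35 (n_3 = 5)
Step 3: H = 12/(N(N+1)) * sum(R_i^2/n_i) - 3(N+1)
     = 12/(13*14) * (23.5^2/4 + 32.5^2/4 + 35^2/5) - 3*14
     = 0.065934 * 647.125 - 42
     = 0.667582.
Step 4: Ties present; correction factor C = 1 - 6/(13^3 - 13) = 0.997253. Corrected H = 0.667582 / 0.997253 = 0.669421.
Step 5: Under H0, H ~ chi^2(2); p-value = 0.715545.
Step 6: alpha = 0.05. fail to reject H0.

H = 0.6694, df = 2, p = 0.715545, fail to reject H0.


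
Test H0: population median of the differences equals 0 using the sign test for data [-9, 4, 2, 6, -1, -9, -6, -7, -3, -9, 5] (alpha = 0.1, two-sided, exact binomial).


Step 1: Discard zero differences. Original n = 11; n_eff = number of nonzero differences = 11.
Nonzero differences (with sign): -9, +4, +2, +6, -1, -9, -6, -7, -3, -9, +5
Step 2: Count signs: positive = 4, negative = 7.
Step 3: Under H0: P(positive) = 0.5, so the number of positives S ~ Bin(11, 0.5).
Step 4: Two-sided exact p-value = sum of Bin(11,0.5) probabilities at or below the observed probability = 0.548828.
Step 5: alpha = 0.1. fail to reject H0.

n_eff = 11, pos = 4, neg = 7, p = 0.548828, fail to reject H0.


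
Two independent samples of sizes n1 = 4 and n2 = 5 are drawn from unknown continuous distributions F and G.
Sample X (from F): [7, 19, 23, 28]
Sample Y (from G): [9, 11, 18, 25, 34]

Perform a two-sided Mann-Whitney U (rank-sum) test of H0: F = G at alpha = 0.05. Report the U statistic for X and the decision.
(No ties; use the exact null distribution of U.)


Step 1: Combine and sort all 9 observations; assign midranks.
sorted (value, group): (7,X), (9,Y), (11,Y), (18,Y), (19,X), (23,X), (25,Y), (28,X), (34,Y)
ranks: 7->1, 9->2, 11->3, 18->4, 19->5, 23->6, 25->7, 28->8, 34->9
Step 2: Rank sum for X: R1 = 1 + 5 + 6 + 8 = 20.
Step 3: U_X = R1 - n1(n1+1)/2 = 20 - 4*5/2 = 20 - 10 = 10.
       U_Y = n1*n2 - U_X = 20 - 10 = 10.
Step 4: No ties, so the exact null distribution of U (based on enumerating the C(9,4) = 126 equally likely rank assignments) gives the two-sided p-value.
Step 5: p-value = 1.000000; compare to alpha = 0.05. fail to reject H0.

U_X = 10, p = 1.000000, fail to reject H0 at alpha = 0.05.


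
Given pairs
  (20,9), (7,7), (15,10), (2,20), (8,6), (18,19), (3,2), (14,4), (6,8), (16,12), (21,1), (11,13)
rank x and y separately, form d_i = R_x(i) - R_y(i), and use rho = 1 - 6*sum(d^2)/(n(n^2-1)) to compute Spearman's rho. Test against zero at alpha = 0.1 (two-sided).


Step 1: Rank x and y separately (midranks; no ties here).
rank(x): 20->11, 7->4, 15->8, 2->1, 8->5, 18->10, 3->2, 14->7, 6->3, 16->9, 21->12, 11->6
rank(y): 9->7, 7->5, 10->8, 20->12, 6->4, 19->11, 2->2, 4->3, 8->6, 12->9, 1->1, 13->10
Step 2: d_i = R_x(i) - R_y(i); compute d_i^2.
  (11-7)^2=16, (4-5)^2=1, (8-8)^2=0, (1-12)^2=121, (5-4)^2=1, (10-11)^2=1, (2-2)^2=0, (7-3)^2=16, (3-6)^2=9, (9-9)^2=0, (12-1)^2=121, (6-10)^2=16
sum(d^2) = 302.
Step 3: rho = 1 - 6*302 / (12*(12^2 - 1)) = 1 - 1812/1716 = -0.055944.
Step 4: Under H0, t = rho * sqrt((n-2)/(1-rho^2)) = -0.1772 ~ t(10).
Step 5: Two-sided p-value from the t-distribution with 10 df = 0.862898.
Step 6: alpha = 0.1. fail to reject H0.

rho = -0.0559, p = 0.862898, fail to reject H0 at alpha = 0.1.


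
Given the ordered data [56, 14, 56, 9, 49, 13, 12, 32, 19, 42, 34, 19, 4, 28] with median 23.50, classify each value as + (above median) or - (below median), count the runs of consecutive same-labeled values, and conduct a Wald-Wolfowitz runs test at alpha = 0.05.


Step 1: Compute median = 23.50; label A = above, B = below.
Labels in order: ABABABBABAABBA  (n_A = 7, n_B = 7)
Step 2: Count runs R = 11.
Step 3: Under H0 (random ordering), E[R] = 2*n_A*n_B/(n_A+n_B) + 1 = 2*7*7/14 + 1 = 8.0000.
        Var[R] = 2*n_A*n_B*(2*n_A*n_B - n_A - n_B) / ((n_A+n_B)^2 * (n_A+n_B-1)) = 8232/2548 = 3.2308.
        SD[R] = 1.7974.
Step 4: Continuity-corrected z = (R - 0.5 - E[R]) / SD[R] = (11 - 0.5 - 8.0000) / 1.7974 = 1.3909.
Step 5: Two-sided p-value via normal approximation = 2*(1 - Phi(|z|)) = 0.164264.
Step 6: alpha = 0.05. fail to reject H0.

R = 11, z = 1.3909, p = 0.164264, fail to reject H0.


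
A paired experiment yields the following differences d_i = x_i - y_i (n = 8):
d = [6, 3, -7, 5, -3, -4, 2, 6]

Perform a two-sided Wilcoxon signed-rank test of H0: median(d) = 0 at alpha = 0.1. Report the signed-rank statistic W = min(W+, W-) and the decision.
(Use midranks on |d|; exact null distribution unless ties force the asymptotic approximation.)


Step 1: Drop any zero differences (none here) and take |d_i|.
|d| = [6, 3, 7, 5, 3, 4, 2, 6]
Step 2: Midrank |d_i| (ties get averaged ranks).
ranks: |6|->6.5, |3|->2.5, |7|->8, |5|->5, |3|->2.5, |4|->4, |2|->1, |6|->6.5
Step 3: Attach original signs; sum ranks with positive sign and with negative sign.
W+ = 6.5 + 2.5 + 5 + 1 + 6.5 = 21.5
W- = 8 + 2.5 + 4 = 14.5
(Check: W+ + W- = 36 should equal n(n+1)/2 = 36.)
Step 4: Test statistic W = min(W+, W-) = 14.5.
Step 5: Ties in |d|, so use the tie-corrected normal approximation.
        E[W] = n(n+1)/4 = 8*9/4 = 18.
        Tie groups: |d|=3 (t=2), |d|=6 (t=2); sum(t^3 - t) = 12.
        Var[W] = n(n+1)(2n+1)/24 - sum(t^3-t)/48 = 1224/24 - 12/48 = 50.75.
        z = (W - E[W]) / sqrt(Var[W]) = (14.5 - 18) / 7.1239 = -0.4913.
        Two-sided p = 2*Phi(z) = 0.623212.
Step 6: alpha = 0.1. fail to reject H0.

W+ = 21.5, W- = 14.5, W = min = 14.5, p = 0.623212, fail to reject H0.


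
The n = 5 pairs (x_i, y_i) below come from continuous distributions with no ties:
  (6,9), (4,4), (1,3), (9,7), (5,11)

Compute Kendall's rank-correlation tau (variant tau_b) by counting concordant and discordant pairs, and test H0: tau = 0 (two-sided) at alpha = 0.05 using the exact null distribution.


Step 1: Enumerate the 10 unordered pairs (i,j) with i<j and classify each by sign(x_j-x_i) * sign(y_j-y_i).
  (1,2):dx=-2,dy=-5->C; (1,3):dx=-5,dy=-6->C; (1,4):dx=+3,dy=-2->D; (1,5):dx=-1,dy=+2->D
  (2,3):dx=-3,dy=-1->C; (2,4):dx=+5,dy=+3->C; (2,5):dx=+1,dy=+7->C; (3,4):dx=+8,dy=+4->C
  (3,5):dx=+4,dy=+8->C; (4,5):dx=-4,dy=+4->D
Step 2: C = 7, D = 3, total pairs = 10.
Step 3: tau = (C - D)/(n(n-1)/2) = (7 - 3)/10 = 0.400000.
Step 4: Exact two-sided p-value (enumerate n! = 120 permutations of y under H0): p = 0.483333.
Step 5: alpha = 0.05. fail to reject H0.

tau_b = 0.4000 (C=7, D=3), p = 0.483333, fail to reject H0.


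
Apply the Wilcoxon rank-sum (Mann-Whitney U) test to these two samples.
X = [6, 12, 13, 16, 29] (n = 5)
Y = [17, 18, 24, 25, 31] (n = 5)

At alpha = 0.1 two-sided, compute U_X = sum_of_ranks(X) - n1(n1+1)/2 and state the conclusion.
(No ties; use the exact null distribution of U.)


Step 1: Combine and sort all 10 observations; assign midranks.
sorted (value, group): (6,X), (12,X), (13,X), (16,X), (17,Y), (18,Y), (24,Y), (25,Y), (29,X), (31,Y)
ranks: 6->1, 12->2, 13->3, 16->4, 17->5, 18->6, 24->7, 25->8, 29->9, 31->10
Step 2: Rank sum for X: R1 = 1 + 2 + 3 + 4 + 9 = 19.
Step 3: U_X = R1 - n1(n1+1)/2 = 19 - 5*6/2 = 19 - 15 = 4.
       U_Y = n1*n2 - U_X = 25 - 4 = 21.
Step 4: No ties, so the exact null distribution of U (based on enumerating the C(10,5) = 252 equally likely rank assignments) gives the two-sided p-value.
Step 5: p-value = 0.095238; compare to alpha = 0.1. reject H0.

U_X = 4, p = 0.095238, reject H0 at alpha = 0.1.


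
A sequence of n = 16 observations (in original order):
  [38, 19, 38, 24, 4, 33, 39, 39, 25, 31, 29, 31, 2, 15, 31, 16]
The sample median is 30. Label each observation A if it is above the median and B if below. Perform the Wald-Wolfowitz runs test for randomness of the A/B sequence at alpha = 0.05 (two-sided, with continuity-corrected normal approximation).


Step 1: Compute median = 30; label A = above, B = below.
Labels in order: ABABBAAABABABBAB  (n_A = 8, n_B = 8)
Step 2: Count runs R = 12.
Step 3: Under H0 (random ordering), E[R] = 2*n_A*n_B/(n_A+n_B) + 1 = 2*8*8/16 + 1 = 9.0000.
        Var[R] = 2*n_A*n_B*(2*n_A*n_B - n_A - n_B) / ((n_A+n_B)^2 * (n_A+n_B-1)) = 14336/3840 = 3.7333.
        SD[R] = 1.9322.
Step 4: Continuity-corrected z = (R - 0.5 - E[R]) / SD[R] = (12 - 0.5 - 9.0000) / 1.9322 = 1.2939.
Step 5: Two-sided p-value via normal approximation = 2*(1 - Phi(|z|)) = 0.195709.
Step 6: alpha = 0.05. fail to reject H0.

R = 12, z = 1.2939, p = 0.195709, fail to reject H0.


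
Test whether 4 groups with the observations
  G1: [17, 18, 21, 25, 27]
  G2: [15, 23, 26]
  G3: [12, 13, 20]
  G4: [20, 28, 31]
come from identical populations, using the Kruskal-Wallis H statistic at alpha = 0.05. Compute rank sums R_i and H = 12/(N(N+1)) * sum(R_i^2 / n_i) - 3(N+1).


Step 1: Combine all N = 14 observations and assign midranks.
sorted (value, group, rank): (12,G3,1), (13,G3,2), (15,G2,3), (17,G1,4), (18,G1,5), (20,G3,6.5), (20,G4,6.5), (21,G1,8), (23,G2,9), (25,G1,10), (26,G2,11), (27,G1,12), (28,G4,13), (31,G4,14)
Step 2: Sum ranks within each group.
R_1 = 39 (n_1 = 5)
R_2 = 23 (n_2 = 3)
R_3 = 9.5 (n_3 = 3)
R_4 = 33.5 (n_4 = 3)
Step 3: H = 12/(N(N+1)) * sum(R_i^2/n_i) - 3(N+1)
     = 12/(14*15) * (39^2/5 + 23^2/3 + 9.5^2/3 + 33.5^2/3) - 3*15
     = 0.057143 * 884.7 - 45
     = 5.554286.
Step 4: Ties present; correction factor C = 1 - 6/(14^3 - 14) = 0.997802. Corrected H = 5.554286 / 0.997802 = 5.566520.
Step 5: Under H0, H ~ chi^2(3); p-value = 0.134714.
Step 6: alpha = 0.05. fail to reject H0.

H = 5.5665, df = 3, p = 0.134714, fail to reject H0.


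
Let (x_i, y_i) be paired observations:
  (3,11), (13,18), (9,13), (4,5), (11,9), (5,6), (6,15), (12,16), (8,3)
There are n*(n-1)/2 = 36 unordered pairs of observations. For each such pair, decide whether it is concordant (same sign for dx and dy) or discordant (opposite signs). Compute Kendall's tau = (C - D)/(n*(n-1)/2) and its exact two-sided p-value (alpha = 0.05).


Step 1: Enumerate the 36 unordered pairs (i,j) with i<j and classify each by sign(x_j-x_i) * sign(y_j-y_i).
  (1,2):dx=+10,dy=+7->C; (1,3):dx=+6,dy=+2->C; (1,4):dx=+1,dy=-6->D; (1,5):dx=+8,dy=-2->D
  (1,6):dx=+2,dy=-5->D; (1,7):dx=+3,dy=+4->C; (1,8):dx=+9,dy=+5->C; (1,9):dx=+5,dy=-8->D
  (2,3):dx=-4,dy=-5->C; (2,4):dx=-9,dy=-13->C; (2,5):dx=-2,dy=-9->C; (2,6):dx=-8,dy=-12->C
  (2,7):dx=-7,dy=-3->C; (2,8):dx=-1,dy=-2->C; (2,9):dx=-5,dy=-15->C; (3,4):dx=-5,dy=-8->C
  (3,5):dx=+2,dy=-4->D; (3,6):dx=-4,dy=-7->C; (3,7):dx=-3,dy=+2->D; (3,8):dx=+3,dy=+3->C
  (3,9):dx=-1,dy=-10->C; (4,5):dx=+7,dy=+4->C; (4,6):dx=+1,dy=+1->C; (4,7):dx=+2,dy=+10->C
  (4,8):dx=+8,dy=+11->C; (4,9):dx=+4,dy=-2->D; (5,6):dx=-6,dy=-3->C; (5,7):dx=-5,dy=+6->D
  (5,8):dx=+1,dy=+7->C; (5,9):dx=-3,dy=-6->C; (6,7):dx=+1,dy=+9->C; (6,8):dx=+7,dy=+10->C
  (6,9):dx=+3,dy=-3->D; (7,8):dx=+6,dy=+1->C; (7,9):dx=+2,dy=-12->D; (8,9):dx=-4,dy=-13->C
Step 2: C = 26, D = 10, total pairs = 36.
Step 3: tau = (C - D)/(n(n-1)/2) = (26 - 10)/36 = 0.444444.
Step 4: Exact two-sided p-value (enumerate n! = 362880 permutations of y under H0): p = 0.119439.
Step 5: alpha = 0.05. fail to reject H0.

tau_b = 0.4444 (C=26, D=10), p = 0.119439, fail to reject H0.


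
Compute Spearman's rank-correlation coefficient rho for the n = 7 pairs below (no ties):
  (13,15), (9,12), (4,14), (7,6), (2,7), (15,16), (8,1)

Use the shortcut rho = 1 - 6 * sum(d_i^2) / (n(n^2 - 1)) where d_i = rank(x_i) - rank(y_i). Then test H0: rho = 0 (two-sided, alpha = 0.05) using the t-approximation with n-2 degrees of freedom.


Step 1: Rank x and y separately (midranks; no ties here).
rank(x): 13->6, 9->5, 4->2, 7->3, 2->1, 15->7, 8->4
rank(y): 15->6, 12->4, 14->5, 6->2, 7->3, 16->7, 1->1
Step 2: d_i = R_x(i) - R_y(i); compute d_i^2.
  (6-6)^2=0, (5-4)^2=1, (2-5)^2=9, (3-2)^2=1, (1-3)^2=4, (7-7)^2=0, (4-1)^2=9
sum(d^2) = 24.
Step 3: rho = 1 - 6*24 / (7*(7^2 - 1)) = 1 - 144/336 = 0.571429.
Step 4: Under H0, t = rho * sqrt((n-2)/(1-rho^2)) = 1.5570 ~ t(5).
Step 5: Two-sided p-value from the t-distribution with 5 df = 0.180202.
Step 6: alpha = 0.05. fail to reject H0.

rho = 0.5714, p = 0.180202, fail to reject H0 at alpha = 0.05.


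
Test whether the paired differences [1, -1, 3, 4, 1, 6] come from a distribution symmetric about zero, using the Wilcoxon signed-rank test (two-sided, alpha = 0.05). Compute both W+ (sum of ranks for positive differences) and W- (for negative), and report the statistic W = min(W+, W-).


Step 1: Drop any zero differences (none here) and take |d_i|.
|d| = [1, 1, 3, 4, 1, 6]
Step 2: Midrank |d_i| (ties get averaged ranks).
ranks: |1|->2, |1|->2, |3|->4, |4|->5, |1|->2, |6|->6
Step 3: Attach original signs; sum ranks with positive sign and with negative sign.
W+ = 2 + 4 + 5 + 2 + 6 = 19
W- = 2 = 2
(Check: W+ + W- = 21 should equal n(n+1)/2 = 21.)
Step 4: Test statistic W = min(W+, W-) = 2.
Step 5: Ties in |d|, so use the tie-corrected normal approximation.
        E[W] = n(n+1)/4 = 6*7/4 = 10.5.
        Tie groups: |d|=1 (t=3); sum(t^3 - t) = 24.
        Var[W] = n(n+1)(2n+1)/24 - sum(t^3-t)/48 = 546/24 - 24/48 = 22.25.
        z = (W - E[W]) / sqrt(Var[W]) = (2 - 10.5) / 4.7170 = -1.8020.
        Two-sided p = 2*Phi(z) = 0.071546.
Step 6: alpha = 0.05. fail to reject H0.

W+ = 19, W- = 2, W = min = 2, p = 0.071546, fail to reject H0.


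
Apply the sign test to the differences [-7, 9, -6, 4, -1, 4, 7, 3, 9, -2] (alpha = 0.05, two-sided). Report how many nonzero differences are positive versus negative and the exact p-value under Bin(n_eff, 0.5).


Step 1: Discard zero differences. Original n = 10; n_eff = number of nonzero differences = 10.
Nonzero differences (with sign): -7, +9, -6, +4, -1, +4, +7, +3, +9, -2
Step 2: Count signs: positive = 6, negative = 4.
Step 3: Under H0: P(positive) = 0.5, so the number of positives S ~ Bin(10, 0.5).
Step 4: Two-sided exact p-value = sum of Bin(10,0.5) probabilities at or below the observed probability = 0.753906.
Step 5: alpha = 0.05. fail to reject H0.

n_eff = 10, pos = 6, neg = 4, p = 0.753906, fail to reject H0.


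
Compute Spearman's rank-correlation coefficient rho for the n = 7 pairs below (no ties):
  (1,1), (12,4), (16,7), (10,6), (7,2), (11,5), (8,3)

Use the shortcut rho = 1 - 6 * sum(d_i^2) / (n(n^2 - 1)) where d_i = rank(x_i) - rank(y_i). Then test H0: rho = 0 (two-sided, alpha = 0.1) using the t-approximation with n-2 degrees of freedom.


Step 1: Rank x and y separately (midranks; no ties here).
rank(x): 1->1, 12->6, 16->7, 10->4, 7->2, 11->5, 8->3
rank(y): 1->1, 4->4, 7->7, 6->6, 2->2, 5->5, 3->3
Step 2: d_i = R_x(i) - R_y(i); compute d_i^2.
  (1-1)^2=0, (6-4)^2=4, (7-7)^2=0, (4-6)^2=4, (2-2)^2=0, (5-5)^2=0, (3-3)^2=0
sum(d^2) = 8.
Step 3: rho = 1 - 6*8 / (7*(7^2 - 1)) = 1 - 48/336 = 0.857143.
Step 4: Under H0, t = rho * sqrt((n-2)/(1-rho^2)) = 3.7210 ~ t(5).
Step 5: Two-sided p-value from the t-distribution with 5 df = 0.013697.
Step 6: alpha = 0.1. reject H0.

rho = 0.8571, p = 0.013697, reject H0 at alpha = 0.1.


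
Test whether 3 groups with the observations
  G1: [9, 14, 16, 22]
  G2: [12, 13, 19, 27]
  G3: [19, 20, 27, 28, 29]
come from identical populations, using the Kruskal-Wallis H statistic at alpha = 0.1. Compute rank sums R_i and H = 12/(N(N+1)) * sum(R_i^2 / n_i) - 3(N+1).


Step 1: Combine all N = 13 observations and assign midranks.
sorted (value, group, rank): (9,G1,1), (12,G2,2), (13,G2,3), (14,G1,4), (16,G1,5), (19,G2,6.5), (19,G3,6.5), (20,G3,8), (22,G1,9), (27,G2,10.5), (27,G3,10.5), (28,G3,12), (29,G3,13)
Step 2: Sum ranks within each group.
R_1 = 19 (n_1 = 4)
R_2 = 22 (n_2 = 4)
R_3 = 50 (n_3 = 5)
Step 3: H = 12/(N(N+1)) * sum(R_i^2/n_i) - 3(N+1)
     = 12/(13*14) * (19^2/4 + 22^2/4 + 50^2/5) - 3*14
     = 0.065934 * 711.25 - 42
     = 4.895604.
Step 4: Ties present; correction factor C = 1 - 12/(13^3 - 13) = 0.994505. Corrected H = 4.895604 / 0.994505 = 4.922652.
Step 5: Under H0, H ~ chi^2(2); p-value = 0.085322.
Step 6: alpha = 0.1. reject H0.

H = 4.9227, df = 2, p = 0.085322, reject H0.


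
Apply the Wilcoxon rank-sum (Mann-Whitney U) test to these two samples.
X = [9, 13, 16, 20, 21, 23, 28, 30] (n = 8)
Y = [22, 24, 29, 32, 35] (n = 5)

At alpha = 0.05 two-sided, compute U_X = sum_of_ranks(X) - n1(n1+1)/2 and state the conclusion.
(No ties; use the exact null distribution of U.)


Step 1: Combine and sort all 13 observations; assign midranks.
sorted (value, group): (9,X), (13,X), (16,X), (20,X), (21,X), (22,Y), (23,X), (24,Y), (28,X), (29,Y), (30,X), (32,Y), (35,Y)
ranks: 9->1, 13->2, 16->3, 20->4, 21->5, 22->6, 23->7, 24->8, 28->9, 29->10, 30->11, 32->12, 35->13
Step 2: Rank sum for X: R1 = 1 + 2 + 3 + 4 + 5 + 7 + 9 + 11 = 42.
Step 3: U_X = R1 - n1(n1+1)/2 = 42 - 8*9/2 = 42 - 36 = 6.
       U_Y = n1*n2 - U_X = 40 - 6 = 34.
Step 4: No ties, so the exact null distribution of U (based on enumerating the C(13,8) = 1287 equally likely rank assignments) gives the two-sided p-value.
Step 5: p-value = 0.045066; compare to alpha = 0.05. reject H0.

U_X = 6, p = 0.045066, reject H0 at alpha = 0.05.


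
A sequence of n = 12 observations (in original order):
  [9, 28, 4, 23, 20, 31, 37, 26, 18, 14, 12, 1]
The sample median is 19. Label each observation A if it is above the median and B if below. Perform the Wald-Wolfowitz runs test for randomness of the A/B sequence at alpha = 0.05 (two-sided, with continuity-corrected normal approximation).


Step 1: Compute median = 19; label A = above, B = below.
Labels in order: BABAAAAABBBB  (n_A = 6, n_B = 6)
Step 2: Count runs R = 5.
Step 3: Under H0 (random ordering), E[R] = 2*n_A*n_B/(n_A+n_B) + 1 = 2*6*6/12 + 1 = 7.0000.
        Var[R] = 2*n_A*n_B*(2*n_A*n_B - n_A - n_B) / ((n_A+n_B)^2 * (n_A+n_B-1)) = 4320/1584 = 2.7273.
        SD[R] = 1.6514.
Step 4: Continuity-corrected z = (R + 0.5 - E[R]) / SD[R] = (5 + 0.5 - 7.0000) / 1.6514 = -0.9083.
Step 5: Two-sided p-value via normal approximation = 2*(1 - Phi(|z|)) = 0.363722.
Step 6: alpha = 0.05. fail to reject H0.

R = 5, z = -0.9083, p = 0.363722, fail to reject H0.


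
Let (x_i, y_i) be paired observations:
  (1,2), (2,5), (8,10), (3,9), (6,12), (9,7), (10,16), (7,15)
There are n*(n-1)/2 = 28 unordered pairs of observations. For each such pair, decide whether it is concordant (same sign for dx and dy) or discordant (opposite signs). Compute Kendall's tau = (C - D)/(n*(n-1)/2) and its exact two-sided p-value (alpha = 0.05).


Step 1: Enumerate the 28 unordered pairs (i,j) with i<j and classify each by sign(x_j-x_i) * sign(y_j-y_i).
  (1,2):dx=+1,dy=+3->C; (1,3):dx=+7,dy=+8->C; (1,4):dx=+2,dy=+7->C; (1,5):dx=+5,dy=+10->C
  (1,6):dx=+8,dy=+5->C; (1,7):dx=+9,dy=+14->C; (1,8):dx=+6,dy=+13->C; (2,3):dx=+6,dy=+5->C
  (2,4):dx=+1,dy=+4->C; (2,5):dx=+4,dy=+7->C; (2,6):dx=+7,dy=+2->C; (2,7):dx=+8,dy=+11->C
  (2,8):dx=+5,dy=+10->C; (3,4):dx=-5,dy=-1->C; (3,5):dx=-2,dy=+2->D; (3,6):dx=+1,dy=-3->D
  (3,7):dx=+2,dy=+6->C; (3,8):dx=-1,dy=+5->D; (4,5):dx=+3,dy=+3->C; (4,6):dx=+6,dy=-2->D
  (4,7):dx=+7,dy=+7->C; (4,8):dx=+4,dy=+6->C; (5,6):dx=+3,dy=-5->D; (5,7):dx=+4,dy=+4->C
  (5,8):dx=+1,dy=+3->C; (6,7):dx=+1,dy=+9->C; (6,8):dx=-2,dy=+8->D; (7,8):dx=-3,dy=-1->C
Step 2: C = 22, D = 6, total pairs = 28.
Step 3: tau = (C - D)/(n(n-1)/2) = (22 - 6)/28 = 0.571429.
Step 4: Exact two-sided p-value (enumerate n! = 40320 permutations of y under H0): p = 0.061012.
Step 5: alpha = 0.05. fail to reject H0.

tau_b = 0.5714 (C=22, D=6), p = 0.061012, fail to reject H0.


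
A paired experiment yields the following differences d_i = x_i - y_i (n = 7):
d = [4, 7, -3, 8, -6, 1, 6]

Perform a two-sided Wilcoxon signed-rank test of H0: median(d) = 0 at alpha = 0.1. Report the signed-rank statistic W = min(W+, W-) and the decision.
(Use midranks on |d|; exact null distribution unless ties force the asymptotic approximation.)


Step 1: Drop any zero differences (none here) and take |d_i|.
|d| = [4, 7, 3, 8, 6, 1, 6]
Step 2: Midrank |d_i| (ties get averaged ranks).
ranks: |4|->3, |7|->6, |3|->2, |8|->7, |6|->4.5, |1|->1, |6|->4.5
Step 3: Attach original signs; sum ranks with positive sign and with negative sign.
W+ = 3 + 6 + 7 + 1 + 4.5 = 21.5
W- = 2 + 4.5 = 6.5
(Check: W+ + W- = 28 should equal n(n+1)/2 = 28.)
Step 4: Test statistic W = min(W+, W-) = 6.5.
Step 5: Ties in |d|, so use the tie-corrected normal approximation.
        E[W] = n(n+1)/4 = 7*8/4 = 14.
        Tie groups: |d|=6 (t=2); sum(t^3 - t) = 6.
        Var[W] = n(n+1)(2n+1)/24 - sum(t^3-t)/48 = 840/24 - 6/48 = 34.875.
        z = (W - E[W]) / sqrt(Var[W]) = (6.5 - 14) / 5.9055 = -1.2700.
        Two-sided p = 2*Phi(z) = 0.204084.
Step 6: alpha = 0.1. fail to reject H0.

W+ = 21.5, W- = 6.5, W = min = 6.5, p = 0.204084, fail to reject H0.


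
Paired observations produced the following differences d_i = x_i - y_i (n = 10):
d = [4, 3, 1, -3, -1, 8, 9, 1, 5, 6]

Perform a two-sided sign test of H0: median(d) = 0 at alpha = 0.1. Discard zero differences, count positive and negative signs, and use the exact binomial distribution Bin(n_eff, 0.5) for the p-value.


Step 1: Discard zero differences. Original n = 10; n_eff = number of nonzero differences = 10.
Nonzero differences (with sign): +4, +3, +1, -3, -1, +8, +9, +1, +5, +6
Step 2: Count signs: positive = 8, negative = 2.
Step 3: Under H0: P(positive) = 0.5, so the number of positives S ~ Bin(10, 0.5).
Step 4: Two-sided exact p-value = sum of Bin(10,0.5) probabilities at or below the observed probability = 0.109375.
Step 5: alpha = 0.1. fail to reject H0.

n_eff = 10, pos = 8, neg = 2, p = 0.109375, fail to reject H0.


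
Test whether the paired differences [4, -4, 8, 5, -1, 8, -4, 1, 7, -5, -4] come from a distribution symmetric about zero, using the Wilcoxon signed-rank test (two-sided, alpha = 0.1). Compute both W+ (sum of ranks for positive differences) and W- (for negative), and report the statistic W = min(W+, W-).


Step 1: Drop any zero differences (none here) and take |d_i|.
|d| = [4, 4, 8, 5, 1, 8, 4, 1, 7, 5, 4]
Step 2: Midrank |d_i| (ties get averaged ranks).
ranks: |4|->4.5, |4|->4.5, |8|->10.5, |5|->7.5, |1|->1.5, |8|->10.5, |4|->4.5, |1|->1.5, |7|->9, |5|->7.5, |4|->4.5
Step 3: Attach original signs; sum ranks with positive sign and with negative sign.
W+ = 4.5 + 10.5 + 7.5 + 10.5 + 1.5 + 9 = 43.5
W- = 4.5 + 1.5 + 4.5 + 7.5 + 4.5 = 22.5
(Check: W+ + W- = 66 should equal n(n+1)/2 = 66.)
Step 4: Test statistic W = min(W+, W-) = 22.5.
Step 5: Ties in |d|, so use the tie-corrected normal approximation.
        E[W] = n(n+1)/4 = 11*12/4 = 33.
        Tie groups: |d|=1 (t=2), |d|=4 (t=4), |d|=5 (t=2), |d|=8 (t=2); sum(t^3 - t) = 78.
        Var[W] = n(n+1)(2n+1)/24 - sum(t^3-t)/48 = 3036/24 - 78/48 = 124.875.
        z = (W - E[W]) / sqrt(Var[W]) = (22.5 - 33) / 11.1747 = -0.9396.
        Two-sided p = 2*Phi(z) = 0.347413.
Step 6: alpha = 0.1. fail to reject H0.

W+ = 43.5, W- = 22.5, W = min = 22.5, p = 0.347413, fail to reject H0.


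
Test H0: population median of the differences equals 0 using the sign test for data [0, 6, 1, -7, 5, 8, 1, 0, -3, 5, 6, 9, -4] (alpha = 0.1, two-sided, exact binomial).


Step 1: Discard zero differences. Original n = 13; n_eff = number of nonzero differences = 11.
Nonzero differences (with sign): +6, +1, -7, +5, +8, +1, -3, +5, +6, +9, -4
Step 2: Count signs: positive = 8, negative = 3.
Step 3: Under H0: P(positive) = 0.5, so the number of positives S ~ Bin(11, 0.5).
Step 4: Two-sided exact p-value = sum of Bin(11,0.5) probabilities at or below the observed probability = 0.226562.
Step 5: alpha = 0.1. fail to reject H0.

n_eff = 11, pos = 8, neg = 3, p = 0.226562, fail to reject H0.


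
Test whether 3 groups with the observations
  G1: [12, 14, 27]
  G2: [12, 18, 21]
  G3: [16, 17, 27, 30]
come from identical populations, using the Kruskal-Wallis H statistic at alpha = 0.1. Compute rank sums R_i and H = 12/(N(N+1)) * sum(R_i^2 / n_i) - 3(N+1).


Step 1: Combine all N = 10 observations and assign midranks.
sorted (value, group, rank): (12,G1,1.5), (12,G2,1.5), (14,G1,3), (16,G3,4), (17,G3,5), (18,G2,6), (21,G2,7), (27,G1,8.5), (27,G3,8.5), (30,G3,10)
Step 2: Sum ranks within each group.
R_1 = 13 (n_1 = 3)
R_2 = 14.5 (n_2 = 3)
R_3 = 27.5 (n_3 = 4)
Step 3: H = 12/(N(N+1)) * sum(R_i^2/n_i) - 3(N+1)
     = 12/(10*11) * (13^2/3 + 14.5^2/3 + 27.5^2/4) - 3*11
     = 0.109091 * 315.479 - 33
     = 1.415909.
Step 4: Ties present; correction factor C = 1 - 12/(10^3 - 10) = 0.987879. Corrected H = 1.415909 / 0.987879 = 1.433282.
Step 5: Under H0, H ~ chi^2(2); p-value = 0.488390.
Step 6: alpha = 0.1. fail to reject H0.

H = 1.4333, df = 2, p = 0.488390, fail to reject H0.


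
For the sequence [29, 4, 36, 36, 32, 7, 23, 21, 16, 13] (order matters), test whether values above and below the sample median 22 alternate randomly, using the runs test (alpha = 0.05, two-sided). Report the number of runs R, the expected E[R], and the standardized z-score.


Step 1: Compute median = 22; label A = above, B = below.
Labels in order: ABAAABABBB  (n_A = 5, n_B = 5)
Step 2: Count runs R = 6.
Step 3: Under H0 (random ordering), E[R] = 2*n_A*n_B/(n_A+n_B) + 1 = 2*5*5/10 + 1 = 6.0000.
        Var[R] = 2*n_A*n_B*(2*n_A*n_B - n_A - n_B) / ((n_A+n_B)^2 * (n_A+n_B-1)) = 2000/900 = 2.2222.
        SD[R] = 1.4907.
Step 4: R = E[R], so z = 0 with no continuity correction.
Step 5: Two-sided p-value via normal approximation = 2*(1 - Phi(|z|)) = 1.000000.
Step 6: alpha = 0.05. fail to reject H0.

R = 6, z = 0.0000, p = 1.000000, fail to reject H0.
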